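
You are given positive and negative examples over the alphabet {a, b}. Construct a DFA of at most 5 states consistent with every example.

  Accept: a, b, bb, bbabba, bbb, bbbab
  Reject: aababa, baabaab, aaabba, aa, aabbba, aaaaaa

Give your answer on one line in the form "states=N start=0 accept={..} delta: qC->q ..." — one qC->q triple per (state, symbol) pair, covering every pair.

states=3 start=0 accept={0,1} delta: 0a->1 0b->0 1a->2 1b->0 2a->2 2b->2

State merging on the prefix tree: take the shortest (then alphabetical) example prefix whose next move is undefined and point that move at state 0, else 1, else 2, ...; a target is out if some Accept/Reject pair would then sit in one state with the same input left (inseparable). If every existing state is out, open a new one.
a: 0a undefined. 0a->0: no, a/aa meet in 0. Open state 1: 0a->1.
b: 0b undefined. 0b->0: ok.
aa: 1a undefined. 1a->0: no, a/aabbba meet in 1. 1a->1: no, a/aa meet in 1. Open state 2: 1a->2.
aaa: 2a undefined. 2a->0: no, a/aaabba meet in 1. 2a->1: no, bbabba/aaabba meet in 1 with "bba" left. 2a->2: ok.
aab: 2b undefined. 2b->0: no, a/aaabba meet in 1. 2b->1: no, a/baabaab meet in 1. 2b->2: ok.
bbab: 1b undefined. 1b->0: ok.
All examples now run through 3 states with every (state, symbol) defined. Accept strings end in {0,1}, Reject strings end in {2}; accept={0,1}.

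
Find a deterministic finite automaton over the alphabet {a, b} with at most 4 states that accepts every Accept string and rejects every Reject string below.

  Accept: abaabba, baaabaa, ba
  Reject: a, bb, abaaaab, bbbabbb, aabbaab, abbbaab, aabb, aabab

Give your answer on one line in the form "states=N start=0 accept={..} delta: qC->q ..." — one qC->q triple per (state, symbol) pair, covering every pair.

states=3 start=0 accept={1} delta: 0a->0 0b->1 1a->1 1b->2 2a->1 2b->1

Fold the examples into a partial DFA from state 0: repeatedly fix the first undefined (state, symbol) met by the shortest-then-alphabetical prefix, trying targets in increasing order and rejecting any under which an Accept and a Reject string meet in one state with the same remainder; add a state when all current targets are rejected. Accepting states are where Accept strings end.
a: 0a undefined. 0a->0: ok.
b: 0b undefined. 0b->0: no, abaabba/a meet in 0. Open state 1: 0b->1.
ba: 1a undefined. 1a->0: no, baaabaa/a meet in 0. 1a->1: ok.
bb: 1b undefined. 1b->0: no, abaabba/aabbaab meet in 1. 1b->1: no, abaabba/bb meet in 1. Open state 2: 1b->2.
bbb: 2b undefined. 2b->0: no, abaabba/a meet in 0. 2b->1: ok.
aabba: 2a undefined. 2a->0: no, abaabba/aabbaab meet in 1. 2a->1: ok.
All examples now run through 3 states with every (state, symbol) defined. Accept strings end in {1}, Reject strings end in {0,2}; accept={1}.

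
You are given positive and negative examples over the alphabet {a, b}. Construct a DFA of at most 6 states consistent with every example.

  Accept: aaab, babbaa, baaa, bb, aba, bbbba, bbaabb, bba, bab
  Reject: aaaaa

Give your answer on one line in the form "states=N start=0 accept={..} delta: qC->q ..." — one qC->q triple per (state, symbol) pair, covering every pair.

states=2 start=0 accept={1} delta: 0a->0 0b->1 1a->1 1b->1

Fold the examples into a partial DFA from state 0: repeatedly fix the first undefined (state, symbol) met by the shortest-then-alphabetical prefix, trying targets in increasing order and rejecting any under which an Accept and a Reject string meet in one state with the same remainder; add a state when all current targets are rejected. Accepting states are where Accept strings end.
a: 0a undefined. 0a->0: ok.
b: 0b undefined. 0b->0: no, aaab/aaaaa meet in 0. Open state 1: 0b->1.
ba: 1a undefined. 1a->0: no, baaa/aaaaa meet in 0. 1a->1: ok.
bb: 1b undefined. 1b->0: no, bb/aaaaa meet in 0. 1b->1: ok.
All examples now run through 2 states with every (state, symbol) defined. Accept strings end in {1}, Reject strings end in {0}; accept={1}.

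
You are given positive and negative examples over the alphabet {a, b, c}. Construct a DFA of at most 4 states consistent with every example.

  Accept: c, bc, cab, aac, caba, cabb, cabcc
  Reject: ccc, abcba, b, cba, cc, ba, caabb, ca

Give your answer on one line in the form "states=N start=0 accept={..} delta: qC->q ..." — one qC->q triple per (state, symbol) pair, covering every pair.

states=4 start=0 accept={1,3} delta: 0a->0 0b->0 0c->1 1a->2 1b->0 1c->2 2a->0 2b->3 2c->0 3a->1 3b->1 3c->0

Grow the machine one transition at a time. Run the examples from 0; the earliest place one falls off (shortest prefix, ties alphabetical) gets sent to the lowest-numbered state that keeps every Accept/Reject pair distinguishable — a pair clashes when both reach the same state with identical unread suffix — and to a fresh state only if none does.
a: 0a undefined. 0a->0: ok.
b: 0b undefined. 0b->0: ok.
c: 0c undefined. 0c->0: no, c/ccc meet in 0. Open state 1: 0c->1.
ca: 1a undefined. 1a->0: no, cab/b meet in 0. 1a->1: no, c/ca meet in 1. Open state 2: 1a->2.
cb: 1b undefined. 1b->0: ok.
cc: 1c undefined. 1c->0: no, c/ccc meet in 1. 1c->1: no, c/ccc meet in 1. 1c->2: ok.
caa: 2a undefined. 2a->0: ok.
cab: 2b undefined. 2b->0: no, cab/abcba meet in 0. 2b->1: no, caba/cc meet in 2. 2b->2: no, cab/cc meet in 2. Open state 3: 2b->3.
ccc: 2c undefined. 2c->0: ok.
caba: 3a undefined. 3a->0: no, caba/ccc meet in 0. 3a->1: ok.
cabb: 3b undefined. 3b->0: no, cabb/ccc meet in 0. 3b->1: ok.
cabc: 3c undefined. 3c->0: ok.
All examples now run through 4 states with every (state, symbol) defined. Accept strings end in {1,3}, Reject strings end in {0,2}; accept={1,3}.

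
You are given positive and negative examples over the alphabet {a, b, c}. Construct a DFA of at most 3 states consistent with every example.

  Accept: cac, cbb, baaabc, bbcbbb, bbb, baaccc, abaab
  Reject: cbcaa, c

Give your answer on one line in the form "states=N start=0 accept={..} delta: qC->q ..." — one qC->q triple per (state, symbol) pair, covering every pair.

states=3 start=0 accept={0,2} delta: 0a->0 0b->1 0c->1 1a->1 1b->2 1c->0 2a->1 2b->0 2c->2

Grow the machine one transition at a time. Run the examples from 0; the earliest place one falls off (shortest prefix, ties alphabetical) gets sent to the lowest-numbered state that keeps every Accept/Reject pair distinguishable — a pair clashes when both reach the same state with identical unread suffix — and to a fresh state only if none does.
a: 0a undefined. 0a->0: ok.
b: 0b undefined. 0b->0: no, baaabc/c meet in 0 with "c" left. Open state 1: 0b->1.
c: 0c undefined. 0c->0: no, cac/c meet in 0. 0c->1: ok.
ba: 1a undefined. 1a->0: no, cac/c meet in 1. 1a->1: ok.
bb: 1b undefined. 1b->0: no, cbb/cbcaa meet in 1. 1b->1: no, cbb/c meet in 1. Open state 2: 1b->2.
bbb: 2b undefined. 2b->0: ok.
bbc: 2c undefined. 2c->0: no, cbb/cbcaa meet in 0. 2c->1: no, baaabc/cbcaa meet in 1. 2c->2: ok.
cac: 1c undefined. 1c->0: ok.
cbca: 2a undefined. 2a->0: no, cac/cbcaa meet in 0. 2a->1: ok.
All examples now run through 3 states with every (state, symbol) defined. Accept strings end in {0,2}, Reject strings end in {1}; accept={0,2}.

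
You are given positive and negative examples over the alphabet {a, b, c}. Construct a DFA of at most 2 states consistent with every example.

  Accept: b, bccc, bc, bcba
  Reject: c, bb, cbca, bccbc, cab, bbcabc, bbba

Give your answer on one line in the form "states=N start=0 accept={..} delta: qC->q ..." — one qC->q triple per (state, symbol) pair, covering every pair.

states=2 start=0 accept={1} delta: 0a->1 0b->1 0c->0 1a->0 1b->0 1c->1

Grow the machine one transition at a time. Run the examples from 0; the earliest place one falls off (shortest prefix, ties alphabetical) gets sent to the lowest-numbered state that keeps every Accept/Reject pair distinguishable — a pair clashes when both reach the same state with identical unread suffix — and to a fresh state only if none does.
b: 0b undefined. 0b->0: no, b/bb meet in 0. Open state 1: 0b->1.
c: 0c undefined. 0c->0: ok.
bb: 1b undefined. 1b->0: ok.
bc: 1c undefined. 1c->0: no, bccc/c meet in 0. 1c->1: ok.
ca: 0a undefined. 0a->0: no, b/cab meet in 1. 0a->1: ok.
bbba: 1a undefined. 1a->0: ok.
All examples now run through 2 states with every (state, symbol) defined. Accept strings end in {1}, Reject strings end in {0}; accept={1}.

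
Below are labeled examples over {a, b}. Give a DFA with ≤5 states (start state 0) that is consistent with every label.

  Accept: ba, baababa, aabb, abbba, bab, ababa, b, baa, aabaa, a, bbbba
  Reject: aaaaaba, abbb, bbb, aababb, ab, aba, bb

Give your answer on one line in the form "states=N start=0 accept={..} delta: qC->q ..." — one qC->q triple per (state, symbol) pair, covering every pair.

states=5 start=0 accept={0,1,2} delta: 0a->1 0b->1 1a->2 1b->3 2a->1 2b->0 3a->3 3b->4 4a->0 4b->4

State merging on the prefix tree: take the shortest (then alphabetical) example prefix whose next move is undefined and point that move at state 0, else 1, else 2, ...; a target is out if some Accept/Reject pair would then sit in one state with the same input left (inseparable). If every existing state is out, open a new one.
a: 0a undefined. 0a->0: no, ba/aaaaaba meet in 0 with "ba" left. Open state 1: 0a->1.
b: 0b undefined. 0b->0: no, bab/ab meet in 1 with "b" left. 0b->1: ok.
aa: 1a undefined. 1a->0: no, aabb/aababb meet in 1 with "b" left. 1a->1: no, aabb/bbb meet in 1 with "bb" left. Open state 2: 1a->2.
ab: 1b undefined. 1b->0: no, abbba/bbb meet in 1. 1b->1: no, ba/aba meet in 2. 1b->2: no, ba/ab meet in 2. Open state 3: 1b->3.
aaa: 2a undefined. 2a->0: no, baababa/aaaaaba meet in 2 with "ba" left. 2a->1: ok.
aab: 2b undefined. 2b->0: ok.
aba: 3a undefined. 3a->0: no, bab/aaaaaba meet in 0. 3a->1: no, baababa/aaaaaba meet in 1. 3a->2: no, ba/aaaaaba meet in 2. 3a->3: ok.
abb: 3b undefined. 3b->0: no, baababa/abbb meet in 1. 3b->1: no, aabb/bbb meet in 1. 3b->2: no, ba/bbb meet in 2. 3b->3: no, baababa/aaaaaba meet in 3. Open state 4: 3b->4.
abbb: 4b undefined. 4b->0: no, bab/abbb meet in 0. 4b->1: no, aabb/abbb meet in 1. 4b->2: no, ba/abbb meet in 2. 4b->3: no, abbba/aaaaaba meet in 3. 4b->4: ok.
ababa: 4a undefined. 4a->0: ok.
All examples now run through 5 states with every (state, symbol) defined. Accept strings end in {0,1,2}, Reject strings end in {3,4}; accept={0,1,2}.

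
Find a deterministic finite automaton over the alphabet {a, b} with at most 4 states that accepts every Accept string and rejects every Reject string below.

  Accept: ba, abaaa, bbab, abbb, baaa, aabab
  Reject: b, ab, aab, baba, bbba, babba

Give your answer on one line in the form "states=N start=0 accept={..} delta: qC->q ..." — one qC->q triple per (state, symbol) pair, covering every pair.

states=3 start=0 accept={2} delta: 0a->0 0b->1 1a->2 1b->2 2a->1 2b->2

Grow the machine one transition at a time. Run the examples from 0; the earliest place one falls off (shortest prefix, ties alphabetical) gets sent to the lowest-numbered state that keeps every Accept/Reject pair distinguishable — a pair clashes when both reach the same state with identical unread suffix — and to a fresh state only if none does.
a: 0a undefined. 0a->0: ok.
b: 0b undefined. 0b->0: no, ba/b meet in 0. Open state 1: 0b->1.
ba: 1a undefined. 1a->0: no, ba/baba meet in 0. 1a->1: no, ba/b meet in 1. Open state 2: 1a->2.
bb: 1b undefined. 1b->0: no, ba/bbba meet in 2. 1b->1: no, ba/bbba meet in 2. 1b->2: ok.
baa: 2a undefined. 2a->0: no, bbab/b meet in 1. 2a->1: ok.
bab: 2b undefined. 2b->0: no, ba/babba meet in 2. 2b->1: no, ba/baba meet in 2. 2b->2: ok.
All examples now run through 3 states with every (state, symbol) defined. Accept strings end in {2}, Reject strings end in {1}; accept={2}.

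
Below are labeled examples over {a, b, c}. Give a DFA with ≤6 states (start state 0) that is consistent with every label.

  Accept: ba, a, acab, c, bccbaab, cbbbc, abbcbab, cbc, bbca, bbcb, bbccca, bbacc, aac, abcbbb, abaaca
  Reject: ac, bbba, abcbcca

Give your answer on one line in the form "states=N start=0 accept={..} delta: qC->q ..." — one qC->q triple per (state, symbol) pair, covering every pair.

State merging on the prefix tree: take the shortest (then alphabetical) example prefix whose next move is undefined and point that move at state 0, else 1, else 2, ...; a target is out if some Accept/Reject pair would then sit in one state with the same input left (inseparable). If every existing state is out, open a new one.
a: 0a undefined. 0a->0: no, c/ac meet in 0 with "c" left. Open state 1: 0a->1.
b: 0b undefined. 0b->0: no, ba/bbba meet in 1. 0b->1: ok.
c: 0c undefined. 0c->0: no, cbc/ac meet in 1 with "c" left. 0c->1: ok.
aa: 1a undefined. 1a->0: ok.
ab: 1b undefined. 1b->0: no, ba/bbba meet in 0. 1b->1: no, ba/bbba meet in 0. Open state 2: 1b->2.
ac: 1c undefined. 1c->0: no, ba/ac meet in 0. 1c->1: no, a/ac meet in 1. 1c->2: ok.
aba: 2a undefined. 2a->0: no, bbacc/ac meet in 2. 2a->1: no, acab/ac meet in 2. 2a->2: ok.
abb: 2b undefined. 2b->0: no, a/bbba meet in 1. 2b->1: no, ba/bbba meet in 0. 2b->2: no, acab/ac meet in 2. Open state 3: 2b->3.
abc: 2c undefined. 2c->0: no, a/abcbcca meet in 1. 2c->1: no, bbcb/ac meet in 2. 2c->2: no, cbc/ac meet in 2. 2c->3: no, bbca/bbba meet in 3 with "a" left. Open state 4: 2c->4.
abbc: 3c undefined. 3c->0: ok.
abcb: 4b undefined. 4b->0: no, abcbbb/ac meet in 2. 4b->1: no, bccbaab/ac meet in 2. 4b->2: no, bbcb/ac meet in 2. 4b->3: no, ba/abcbcca meet in 0. 4b->4: no, bbccca/abcbcca meet in 4 with "cca" left. Open state 5: 4b->5.
bbba: 3a undefined. 3a->0: no, ba/bbba meet in 0. 3a->1: no, a/bbba meet in 1. 3a->2: ok.
bbca: 4a undefined. 4a->0: ok.
bbcc: 4c undefined. 4c->0: ok.
cbbb: 3b undefined. 3b->0: ok.
abcbb: 5b undefined. 5b->0: ok.
abcbc: 5c undefined. 5c->0: no, ba/abcbcca meet in 0. 5c->1: ok.
bccba: 5a undefined. 5a->0: no, bccbaab/ac meet in 2. 5a->1: ok.
All examples now run through 6 states with every (state, symbol) defined. Accept strings end in {0,1,3,4,5}, Reject strings end in {2}; accept={0,1,3,4,5}.

states=6 start=0 accept={0,1,3,4,5} delta: 0a->1 0b->1 0c->1 1a->0 1b->2 1c->2 2a->2 2b->3 2c->4 3a->2 3b->0 3c->0 4a->0 4b->5 4c->0 5a->1 5b->0 5c->1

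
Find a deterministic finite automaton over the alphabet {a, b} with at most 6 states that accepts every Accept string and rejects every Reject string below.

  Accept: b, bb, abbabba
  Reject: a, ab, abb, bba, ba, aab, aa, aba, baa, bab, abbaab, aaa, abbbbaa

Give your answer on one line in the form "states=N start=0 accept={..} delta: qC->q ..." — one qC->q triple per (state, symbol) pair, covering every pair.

states=5 start=0 accept={0} delta: 0a->1 0b->0 1a->1 1b->2 2a->1 2b->3 3a->2 3b->4 4a->0 4b->0

State merging on the prefix tree: take the shortest (then alphabetical) example prefix whose next move is undefined and point that move at state 0, else 1, else 2, ...; a target is out if some Accept/Reject pair would then sit in one state with the same input left (inseparable). If every existing state is out, open a new one.
a: 0a undefined. 0a->0: no, b/ab meet in 0 with "b" left. Open state 1: 0a->1.
b: 0b undefined. 0b->0: ok.
aa: 1a undefined. 1a->0: no, b/aab meet in 0. 1a->1: ok.
ab: 1b undefined. 1b->0: no, b/ab meet in 0. 1b->1: no, abbabba/a meet in 1. Open state 2: 1b->2.
aba: 2a undefined. 2a->0: no, b/aba meet in 0. 2a->1: ok.
abb: 2b undefined. 2b->0: no, b/abb meet in 0. 2b->1: no, abbabba/a meet in 1. 2b->2: no, abbabba/a meet in 1. Open state 3: 2b->3.
abba: 3a undefined. 3a->0: no, abbabba/a meet in 1. 3a->1: no, abbabba/a meet in 1. 3a->2: ok.
abbb: 3b undefined. 3b->0: no, abbabba/a meet in 1. 3b->1: no, abbabba/a meet in 1. 3b->2: no, abbabba/a meet in 1. 3b->3: no, abbabba/ab meet in 2. Open state 4: 3b->4.
abbbb: 4b undefined. 4b->0: ok.
abbabba: 4a undefined. 4a->0: ok.
All examples now run through 5 states with every (state, symbol) defined. Accept strings end in {0}, Reject strings end in {1,2,3}; accept={0}.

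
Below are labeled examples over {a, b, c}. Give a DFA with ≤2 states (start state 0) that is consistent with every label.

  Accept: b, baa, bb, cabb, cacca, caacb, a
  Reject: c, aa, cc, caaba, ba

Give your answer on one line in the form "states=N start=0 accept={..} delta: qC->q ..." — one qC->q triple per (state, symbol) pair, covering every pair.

states=2 start=0 accept={1} delta: 0a->1 0b->1 0c->0 1a->0 1b->1 1c->0

State merging on the prefix tree: take the shortest (then alphabetical) example prefix whose next move is undefined and point that move at state 0, else 1, else 2, ...; a target is out if some Accept/Reject pair would then sit in one state with the same input left (inseparable). If every existing state is out, open a new one.
a: 0a undefined. 0a->0: no, a/aa meet in 0. Open state 1: 0a->1.
b: 0b undefined. 0b->0: no, baa/aa meet in 1 with "a" left. 0b->1: ok.
c: 0c undefined. 0c->0: ok.
aa: 1a undefined. 1a->0: ok.
bb: 1b undefined. 1b->0: no, bb/c meet in 0. 1b->1: ok.
cac: 1c undefined. 1c->0: ok.
All examples now run through 2 states with every (state, symbol) defined. Accept strings end in {1}, Reject strings end in {0}; accept={1}.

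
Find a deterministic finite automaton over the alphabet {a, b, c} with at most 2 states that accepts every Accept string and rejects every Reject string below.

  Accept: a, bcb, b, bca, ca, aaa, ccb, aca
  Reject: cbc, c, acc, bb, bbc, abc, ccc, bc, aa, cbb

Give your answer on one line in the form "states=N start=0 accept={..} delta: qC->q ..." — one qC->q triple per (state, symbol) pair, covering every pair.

states=2 start=0 accept={1} delta: 0a->1 0b->1 0c->0 1a->0 1b->0 1c->0

Fold the examples into a partial DFA from state 0: repeatedly fix the first undefined (state, symbol) met by the shortest-then-alphabetical prefix, trying targets in increasing order and rejecting any under which an Accept and a Reject string meet in one state with the same remainder; add a state when all current targets are rejected. Accepting states are where Accept strings end.
a: 0a undefined. 0a->0: no, a/aa meet in 0. Open state 1: 0a->1.
b: 0b undefined. 0b->0: no, b/bb meet in 0. 0b->1: ok.
c: 0c undefined. 0c->0: ok.
aa: 1a undefined. 1a->0: ok.
ab: 1b undefined. 1b->0: ok.
ac: 1c undefined. 1c->0: ok.
All examples now run through 2 states with every (state, symbol) defined. Accept strings end in {1}, Reject strings end in {0}; accept={1}.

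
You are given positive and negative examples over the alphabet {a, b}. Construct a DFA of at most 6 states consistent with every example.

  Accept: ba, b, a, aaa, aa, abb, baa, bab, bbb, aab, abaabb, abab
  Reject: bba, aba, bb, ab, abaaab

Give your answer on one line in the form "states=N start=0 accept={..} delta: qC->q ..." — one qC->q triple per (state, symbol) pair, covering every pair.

states=5 start=0 accept={0,1} delta: 0a->1 0b->1 1a->0 1b->2 2a->3 2b->0 3a->4 3b->0 4a->1 4b->0

State merging on the prefix tree: take the shortest (then alphabetical) example prefix whose next move is undefined and point that move at state 0, else 1, else 2, ...; a target is out if some Accept/Reject pair would then sit in one state with the same input left (inseparable). If every existing state is out, open a new one.
a: 0a undefined. 0a->0: no, ba/aba meet in 0 with "ba" left. Open state 1: 0a->1.
b: 0b undefined. 0b->0: no, ba/bba meet in 1. 0b->1: ok.
aa: 1a undefined. 1a->0: ok.
ab: 1b undefined. 1b->0: no, ba/bb meet in 0. 1b->1: no, ba/bba meet in 0. Open state 2: 1b->2.
aba: 2a undefined. 2a->0: no, ba/bba meet in 0. 2a->1: no, b/bba meet in 1. 2a->2: no, abb/abaaab meet in 2 with "b" left. Open state 3: 2a->3.
abb: 2b undefined. 2b->0: ok.
abaa: 3a undefined. 3a->0: no, abaabb/bb meet in 2. 3a->1: no, b/abaaab meet in 1. 3a->2: no, abab/abaaab meet in 3 with "b" left. 3a->3: no, abab/abaaab meet in 3 with "b" left. Open state 4: 3a->4.
abab: 3b undefined. 3b->0: ok.
abaaa: 4a undefined. 4a->0: no, b/abaaab meet in 1. 4a->1: ok.
abaab: 4b undefined. 4b->0: ok.
All examples now run through 5 states with every (state, symbol) defined. Accept strings end in {0,1}, Reject strings end in {2,3}; accept={0,1}.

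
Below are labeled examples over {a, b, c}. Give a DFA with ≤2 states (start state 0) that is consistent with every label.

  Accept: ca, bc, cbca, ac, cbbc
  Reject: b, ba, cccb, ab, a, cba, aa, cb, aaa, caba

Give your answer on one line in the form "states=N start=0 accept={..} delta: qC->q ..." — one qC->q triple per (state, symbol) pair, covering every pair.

Grow the machine one transition at a time. Run the examples from 0; the earliest place one falls off (shortest prefix, ties alphabetical) gets sent to the lowest-numbered state that keeps every Accept/Reject pair distinguishable — a pair clashes when both reach the same state with identical unread suffix — and to a fresh state only if none does.
a: 0a undefined. 0a->0: ok.
b: 0b undefined. 0b->0: ok.
c: 0c undefined. 0c->0: no, ca/b meet in 0. Open state 1: 0c->1.
ca: 1a undefined. 1a->0: no, ca/b meet in 0. 1a->1: ok.
cb: 1b undefined. 1b->0: ok.
cc: 1c undefined. 1c->0: ok.
All examples now run through 2 states with every (state, symbol) defined. Accept strings end in {1}, Reject strings end in {0}; accept={1}.

states=2 start=0 accept={1} delta: 0a->0 0b->0 0c->1 1a->1 1b->0 1c->0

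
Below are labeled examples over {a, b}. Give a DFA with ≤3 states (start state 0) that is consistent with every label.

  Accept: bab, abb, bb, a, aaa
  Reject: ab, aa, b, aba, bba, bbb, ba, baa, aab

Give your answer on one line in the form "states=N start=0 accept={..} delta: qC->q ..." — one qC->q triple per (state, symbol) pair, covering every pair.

states=3 start=0 accept={1} delta: 0a->1 0b->2 1a->0 1b->2 2a->2 2b->1

State merging on the prefix tree: take the shortest (then alphabetical) example prefix whose next move is undefined and point that move at state 0, else 1, else 2, ...; a target is out if some Accept/Reject pair would then sit in one state with the same input left (inseparable). If every existing state is out, open a new one.
a: 0a undefined. 0a->0: no, a/aa meet in 0. Open state 1: 0a->1.
b: 0b undefined. 0b->0: no, bab/ab meet in 1 with "b" left. 0b->1: no, bab/aab meet in 1 with "ab" left. Open state 2: 0b->2.
aa: 1a undefined. 1a->0: ok.
ab: 1b undefined. 1b->0: no, abb/b meet in 2. 1b->1: no, abb/ab meet in 1. 1b->2: ok.
ba: 2a undefined. 2a->0: no, bab/ab meet in 2. 2a->1: no, bab/ab meet in 2. 2a->2: ok.
bb: 2b undefined. 2b->0: no, bab/aa meet in 0. 2b->1: ok.
All examples now run through 3 states with every (state, symbol) defined. Accept strings end in {1}, Reject strings end in {0,2}; accept={1}.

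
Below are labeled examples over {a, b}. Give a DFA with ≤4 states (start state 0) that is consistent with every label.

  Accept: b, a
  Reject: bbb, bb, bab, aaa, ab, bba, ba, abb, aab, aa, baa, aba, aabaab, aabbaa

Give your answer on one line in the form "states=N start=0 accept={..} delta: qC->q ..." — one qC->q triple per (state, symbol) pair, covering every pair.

Grow the machine one transition at a time. Run the examples from 0; the earliest place one falls off (shortest prefix, ties alphabetical) gets sent to the lowest-numbered state that keeps every Accept/Reject pair distinguishable — a pair clashes when both reach the same state with identical unread suffix — and to a fresh state only if none does.
a: 0a undefined. 0a->0: no, b/ab meet in 0 with "b" left. Open state 1: 0a->1.
b: 0b undefined. 0b->0: no, b/bbb meet in 0. 0b->1: ok.
aa: 1a undefined. 1a->0: no, b/bab meet in 1. 1a->1: no, b/aaa meet in 1. Open state 2: 1a->2.
ab: 1b undefined. 1b->0: no, b/bbb meet in 1. 1b->1: no, b/bbb meet in 1. 1b->2: ok.
aaa: 2a undefined. 2a->0: ok.
aab: 2b undefined. 2b->0: ok.
All examples now run through 3 states with every (state, symbol) defined. Accept strings end in {1}, Reject strings end in {0,2}; accept={1}.

states=3 start=0 accept={1} delta: 0a->1 0b->1 1a->2 1b->2 2a->0 2b->0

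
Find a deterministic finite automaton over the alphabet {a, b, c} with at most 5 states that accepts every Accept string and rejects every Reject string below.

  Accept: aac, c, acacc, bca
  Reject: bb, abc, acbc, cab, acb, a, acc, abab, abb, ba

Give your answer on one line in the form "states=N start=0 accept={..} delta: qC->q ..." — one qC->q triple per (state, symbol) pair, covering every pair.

states=3 start=0 accept={1} delta: 0a->0 0b->1 0c->1 1a->2 1b->2 1c->2 2a->1 2b->0 2c->0

Grow the machine one transition at a time. Run the examples from 0; the earliest place one falls off (shortest prefix, ties alphabetical) gets sent to the lowest-numbered state that keeps every Accept/Reject pair distinguishable — a pair clashes when both reach the same state with identical unread suffix — and to a fresh state only if none does.
a: 0a undefined. 0a->0: ok.
b: 0b undefined. 0b->0: no, aac/abc meet in 0 with "c" left. Open state 1: 0b->1.
c: 0c undefined. 0c->0: no, aac/a meet in 0. 0c->1: ok.
ba: 1a undefined. 1a->0: no, aac/cab meet in 1. 1a->1: no, aac/ba meet in 1. Open state 2: 1a->2.
bb: 1b undefined. 1b->0: no, aac/acbc meet in 1. 1b->1: no, aac/bb meet in 1. 1b->2: ok.
bc: 1c undefined. 1c->0: no, bca/abc meet in 0. 1c->1: no, aac/abc meet in 1. 1c->2: ok.
bca: 2a undefined. 2a->0: no, bca/a meet in 0. 2a->1: ok.
cab: 2b undefined. 2b->0: ok.
acac: 2c undefined. 2c->0: ok.
All examples now run through 3 states with every (state, symbol) defined. Accept strings end in {1}, Reject strings end in {0,2}; accept={1}.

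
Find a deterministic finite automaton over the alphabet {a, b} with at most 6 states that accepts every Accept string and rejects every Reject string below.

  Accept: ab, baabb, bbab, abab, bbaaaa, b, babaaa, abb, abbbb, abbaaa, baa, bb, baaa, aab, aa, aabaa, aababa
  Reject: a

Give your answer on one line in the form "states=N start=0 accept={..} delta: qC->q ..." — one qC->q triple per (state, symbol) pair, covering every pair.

states=3 start=0 accept={0,2} delta: 0a->1 0b->0 1a->2 1b->0 2a->2 2b->2

Fold the examples into a partial DFA from state 0: repeatedly fix the first undefined (state, symbol) met by the shortest-then-alphabetical prefix, trying targets in increasing order and rejecting any under which an Accept and a Reject string meet in one state with the same remainder; add a state when all current targets are rejected. Accepting states are where Accept strings end.
a: 0a undefined. 0a->0: no, aa/a meet in 0. Open state 1: 0a->1.
b: 0b undefined. 0b->0: ok.
aa: 1a undefined. 1a->0: no, baaa/a meet in 1. 1a->1: no, bbaaaa/a meet in 1. Open state 2: 1a->2.
ab: 1b undefined. 1b->0: ok.
aab: 2b undefined. 2b->0: no, aababa/a meet in 1. 2b->1: no, aab/a meet in 1. 2b->2: ok.
aaba: 2a undefined. 2a->0: no, bbaaaa/a meet in 1. 2a->1: no, babaaa/a meet in 1. 2a->2: ok.
All examples now run through 3 states with every (state, symbol) defined. Accept strings end in {0,2}, Reject strings end in {1}; accept={0,2}.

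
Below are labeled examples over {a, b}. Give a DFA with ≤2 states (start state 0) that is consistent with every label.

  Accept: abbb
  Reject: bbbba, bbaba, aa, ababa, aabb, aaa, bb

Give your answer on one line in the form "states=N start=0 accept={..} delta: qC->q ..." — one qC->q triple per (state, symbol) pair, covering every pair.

states=2 start=0 accept={1} delta: 0a->0 0b->1 1a->0 1b->0

Fold the examples into a partial DFA from state 0: repeatedly fix the first undefined (state, symbol) met by the shortest-then-alphabetical prefix, trying targets in increasing order and rejecting any under which an Accept and a Reject string meet in one state with the same remainder; add a state when all current targets are rejected. Accepting states are where Accept strings end.
a: 0a undefined. 0a->0: ok.
b: 0b undefined. 0b->0: no, abbb/bbbba meet in 0. Open state 1: 0b->1.
bb: 1b undefined. 1b->0: ok.
aba: 1a undefined. 1a->0: ok.
All examples now run through 2 states with every (state, symbol) defined. Accept strings end in {1}, Reject strings end in {0}; accept={1}.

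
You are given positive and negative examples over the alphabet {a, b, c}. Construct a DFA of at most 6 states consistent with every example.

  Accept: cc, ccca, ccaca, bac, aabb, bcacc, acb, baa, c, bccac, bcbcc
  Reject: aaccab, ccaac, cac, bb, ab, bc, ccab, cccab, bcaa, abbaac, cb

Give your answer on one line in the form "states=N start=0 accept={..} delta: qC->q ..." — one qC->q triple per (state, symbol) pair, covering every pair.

states=5 start=0 accept={1,2,4} delta: 0a->1 0b->1 0c->2 1a->2 1b->0 1c->3 2a->1 2b->0 2c->1 3a->4 3b->1 3c->1 4a->0 4b->0 4c->0

Fold the examples into a partial DFA from state 0: repeatedly fix the first undefined (state, symbol) met by the shortest-then-alphabetical prefix, trying targets in increasing order and rejecting any under which an Accept and a Reject string meet in one state with the same remainder; add a state when all current targets are rejected. Accepting states are where Accept strings end.
a: 0a undefined. 0a->0: no, aabb/bb meet in 0 with "bb" left. Open state 1: 0a->1.
b: 0b undefined. 0b->0: no, c/bc meet in 0 with "c" left. 0b->1: ok.
c: 0c undefined. 0c->0: no, ccca/cb meet in 1. 0c->1: no, cc/bc meet in 1 with "c" left. Open state 2: 0c->2.
aa: 1a undefined. 1a->0: no, aabb/bb meet in 1 with "b" left. 1a->1: no, bac/bc meet in 1 with "c" left. 1a->2: ok.
ab: 1b undefined. 1b->0: ok.
ac: 1c undefined. 1c->0: no, bcacc/bcaa meet in 2. 1c->1: no, acb/bb meet in 0. 1c->2: no, acb/cb meet in 2 with "b" left. Open state 3: 1c->3.
ca: 2a undefined. 2a->0: no, baa/bb meet in 0. 2a->1: ok.
cb: 2b undefined. 2b->0: ok.
cc: 2c undefined. 2c->0: no, cc/aaccab meet in 0. 2c->1: ok.
acb: 3b undefined. 3b->0: no, acb/bb meet in 0. 3b->1: ok.
bca: 3a undefined. 3a->0: no, cc/aaccab meet in 1. 3a->1: no, ccaca/bcaa meet in 2. 3a->2: no, cc/bcaa meet in 1. 3a->3: no, cc/aaccab meet in 1. Open state 4: 3a->4.
bcc: 3c undefined. 3c->0: no, bccac/ccaac meet in 3. 3c->1: ok.
bcaa: 4a undefined. 4a->0: ok.
bcac: 4c undefined. 4c->0: ok.
cccab: 4b undefined. 4b->0: ok.
All examples now run through 5 states with every (state, symbol) defined. Accept strings end in {1,2,4}, Reject strings end in {0,3}; accept={1,2,4}.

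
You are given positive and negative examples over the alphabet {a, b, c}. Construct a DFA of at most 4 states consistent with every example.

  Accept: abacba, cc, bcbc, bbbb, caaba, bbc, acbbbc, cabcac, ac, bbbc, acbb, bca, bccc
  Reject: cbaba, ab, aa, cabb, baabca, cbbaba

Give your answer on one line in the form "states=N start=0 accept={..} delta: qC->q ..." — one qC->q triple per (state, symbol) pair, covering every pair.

states=4 start=0 accept={2,3} delta: 0a->0 0b->1 0c->2 1a->1 1b->2 1c->2 2a->3 2b->2 2c->3 3a->1 3b->0 3c->2

State merging on the prefix tree: take the shortest (then alphabetical) example prefix whose next move is undefined and point that move at state 0, else 1, else 2, ...; a target is out if some Accept/Reject pair would then sit in one state with the same input left (inseparable). If every existing state is out, open a new one.
a: 0a undefined. 0a->0: ok.
b: 0b undefined. 0b->0: no, bbbb/ab meet in 0. Open state 1: 0b->1.
c: 0c undefined. 0c->0: no, cc/aa meet in 0. 0c->1: no, ac/ab meet in 1. Open state 2: 0c->2.
ba: 1a undefined. 1a->0: no, bca/baabca meet in 1 with "ca" left. 1a->1: ok.
bb: 1b undefined. 1b->0: no, bbbb/aa meet in 0. 1b->1: no, bbbb/ab meet in 1. 1b->2: ok.
bc: 1c undefined. 1c->0: no, abacba/ab meet in 1. 1c->1: no, bca/ab meet in 1. 1c->2: ok.
ca: 2a undefined. 2a->0: no, caaba/ab meet in 1. 2a->1: no, caaba/ab meet in 1. 2a->2: no, bbbb/cabb meet in 2 with "bb" left. Open state 3: 2a->3.
cb: 2b undefined. 2b->0: no, abacba/aa meet in 0. 2b->1: no, abacba/ab meet in 1. 2b->2: ok.
cc: 2c undefined. 2c->0: no, cc/aa meet in 0. 2c->1: no, cc/ab meet in 1. 2c->2: no, abacba/baabca meet in 3. 2c->3: ok.
caa: 3a undefined. 3a->0: no, caaba/ab meet in 1. 3a->1: ok.
cab: 3b undefined. 3b->0: ok.
bccc: 3c undefined. 3c->0: no, cabcac/cbaba meet in 0. 3c->1: no, cabcac/ab meet in 1. 3c->2: ok.
All examples now run through 4 states with every (state, symbol) defined. Accept strings end in {2,3}, Reject strings end in {0,1}; accept={2,3}.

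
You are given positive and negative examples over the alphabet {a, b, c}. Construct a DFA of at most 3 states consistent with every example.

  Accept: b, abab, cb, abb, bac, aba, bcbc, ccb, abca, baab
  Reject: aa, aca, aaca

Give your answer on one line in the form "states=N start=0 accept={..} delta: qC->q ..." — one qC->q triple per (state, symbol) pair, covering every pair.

states=2 start=0 accept={1} delta: 0a->0 0b->1 0c->0 1a->1 1b->1 1c->1

Fold the examples into a partial DFA from state 0: repeatedly fix the first undefined (state, symbol) met by the shortest-then-alphabetical prefix, trying targets in increasing order and rejecting any under which an Accept and a Reject string meet in one state with the same remainder; add a state when all current targets are rejected. Accepting states are where Accept strings end.
a: 0a undefined. 0a->0: ok.
b: 0b undefined. 0b->0: no, b/aa meet in 0. Open state 1: 0b->1.
c: 0c undefined. 0c->0: ok.
ba: 1a undefined. 1a->0: no, bac/aa meet in 0. 1a->1: ok.
bc: 1c undefined. 1c->0: no, bac/aa meet in 0. 1c->1: ok.
abb: 1b undefined. 1b->0: no, abab/aa meet in 0. 1b->1: ok.
All examples now run through 2 states with every (state, symbol) defined. Accept strings end in {1}, Reject strings end in {0}; accept={1}.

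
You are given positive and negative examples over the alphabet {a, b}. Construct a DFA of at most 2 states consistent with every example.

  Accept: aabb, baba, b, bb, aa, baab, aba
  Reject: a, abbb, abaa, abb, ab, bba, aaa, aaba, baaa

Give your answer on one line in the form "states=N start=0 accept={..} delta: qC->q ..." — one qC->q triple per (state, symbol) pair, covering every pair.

states=2 start=0 accept={0} delta: 0a->1 0b->0 1a->0 1b->1

Grow the machine one transition at a time. Run the examples from 0; the earliest place one falls off (shortest prefix, ties alphabetical) gets sent to the lowest-numbered state that keeps every Accept/Reject pair distinguishable — a pair clashes when both reach the same state with identical unread suffix — and to a fresh state only if none does.
a: 0a undefined. 0a->0: no, aabb/abb meet in 0 with "bb" left. Open state 1: 0a->1.
b: 0b undefined. 0b->0: ok.
aa: 1a undefined. 1a->0: ok.
ab: 1b undefined. 1b->0: no, aabb/abbb meet in 0. 1b->1: ok.
All examples now run through 2 states with every (state, symbol) defined. Accept strings end in {0}, Reject strings end in {1}; accept={0}.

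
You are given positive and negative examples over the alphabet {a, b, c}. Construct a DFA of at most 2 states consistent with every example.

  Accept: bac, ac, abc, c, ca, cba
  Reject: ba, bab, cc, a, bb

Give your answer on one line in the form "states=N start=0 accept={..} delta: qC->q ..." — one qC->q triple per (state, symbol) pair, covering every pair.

Fold the examples into a partial DFA from state 0: repeatedly fix the first undefined (state, symbol) met by the shortest-then-alphabetical prefix, trying targets in increasing order and rejecting any under which an Accept and a Reject string meet in one state with the same remainder; add a state when all current targets are rejected. Accepting states are where Accept strings end.
a: 0a undefined. 0a->0: ok.
b: 0b undefined. 0b->0: ok.
c: 0c undefined. 0c->0: no, bac/ba meet in 0. Open state 1: 0c->1.
ca: 1a undefined. 1a->0: no, ca/ba meet in 0. 1a->1: ok.
cb: 1b undefined. 1b->0: no, cba/ba meet in 0. 1b->1: ok.
cc: 1c undefined. 1c->0: ok.
All examples now run through 2 states with every (state, symbol) defined. Accept strings end in {1}, Reject strings end in {0}; accept={1}.

states=2 start=0 accept={1} delta: 0a->0 0b->0 0c->1 1a->1 1b->1 1c->0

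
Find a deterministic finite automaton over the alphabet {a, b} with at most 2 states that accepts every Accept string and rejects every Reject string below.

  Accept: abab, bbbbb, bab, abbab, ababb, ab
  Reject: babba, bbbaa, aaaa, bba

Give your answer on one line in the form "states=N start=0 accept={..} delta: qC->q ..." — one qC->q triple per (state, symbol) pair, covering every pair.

State merging on the prefix tree: take the shortest (then alphabetical) example prefix whose next move is undefined and point that move at state 0, else 1, else 2, ...; a target is out if some Accept/Reject pair would then sit in one state with the same input left (inseparable). If every existing state is out, open a new one.
a: 0a undefined. 0a->0: ok.
b: 0b undefined. 0b->0: no, abab/babba meet in 0. Open state 1: 0b->1.
ba: 1a undefined. 1a->0: ok.
bb: 1b undefined. 1b->0: no, ababb/babba meet in 0. 1b->1: ok.
All examples now run through 2 states with every (state, symbol) defined. Accept strings end in {1}, Reject strings end in {0}; accept={1}.

states=2 start=0 accept={1} delta: 0a->0 0b->1 1a->0 1b->1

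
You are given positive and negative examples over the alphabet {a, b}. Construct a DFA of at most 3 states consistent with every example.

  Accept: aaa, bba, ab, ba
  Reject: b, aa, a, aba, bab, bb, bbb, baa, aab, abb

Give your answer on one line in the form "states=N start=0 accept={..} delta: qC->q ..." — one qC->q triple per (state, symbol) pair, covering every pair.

states=3 start=0 accept={0} delta: 0a->1 0b->2 1a->2 1b->0 2a->0 2b->2

Grow the machine one transition at a time. Run the examples from 0; the earliest place one falls off (shortest prefix, ties alphabetical) gets sent to the lowest-numbered state that keeps every Accept/Reject pair distinguishable — a pair clashes when both reach the same state with identical unread suffix — and to a fresh state only if none does.
a: 0a undefined. 0a->0: no, aaa/aa meet in 0. Open state 1: 0a->1.
b: 0b undefined. 0b->0: no, bba/a meet in 1. 0b->1: no, aaa/baa meet in 1 with "aa" left. Open state 2: 0b->2.
aa: 1a undefined. 1a->0: no, aaa/a meet in 1. 1a->1: no, aaa/aa meet in 1. 1a->2: ok.
ab: 1b undefined. 1b->0: ok.
ba: 2a undefined. 2a->0: ok.
bb: 2b undefined. 2b->0: no, aaa/bb meet in 0. 2b->1: no, aaa/bbb meet in 0. 2b->2: ok.
All examples now run through 3 states with every (state, symbol) defined. Accept strings end in {0}, Reject strings end in {1,2}; accept={0}.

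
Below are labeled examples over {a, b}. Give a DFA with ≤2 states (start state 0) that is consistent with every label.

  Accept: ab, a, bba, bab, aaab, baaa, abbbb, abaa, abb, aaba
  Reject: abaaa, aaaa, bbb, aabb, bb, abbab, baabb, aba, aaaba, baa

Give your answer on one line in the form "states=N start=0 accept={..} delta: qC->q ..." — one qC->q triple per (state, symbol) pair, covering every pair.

Fold the examples into a partial DFA from state 0: repeatedly fix the first undefined (state, symbol) met by the shortest-then-alphabetical prefix, trying targets in increasing order and rejecting any under which an Accept and a Reject string meet in one state with the same remainder; add a state when all current targets are rejected. Accepting states are where Accept strings end.
a: 0a undefined. 0a->0: no, a/aaaa meet in 0. Open state 1: 0a->1.
b: 0b undefined. 0b->0: ok.
aa: 1a undefined. 1a->0: ok.
ab: 1b undefined. 1b->0: no, ab/aaaa meet in 0. 1b->1: ok.
All examples now run through 2 states with every (state, symbol) defined. Accept strings end in {1}, Reject strings end in {0}; accept={1}.

states=2 start=0 accept={1} delta: 0a->1 0b->0 1a->0 1b->1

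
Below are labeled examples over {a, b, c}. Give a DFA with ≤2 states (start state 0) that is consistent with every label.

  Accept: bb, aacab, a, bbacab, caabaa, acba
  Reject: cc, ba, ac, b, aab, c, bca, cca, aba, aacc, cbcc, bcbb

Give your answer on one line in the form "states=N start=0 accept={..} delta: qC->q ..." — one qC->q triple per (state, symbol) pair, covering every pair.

Grow the machine one transition at a time. Run the examples from 0; the earliest place one falls off (shortest prefix, ties alphabetical) gets sent to the lowest-numbered state that keeps every Accept/Reject pair distinguishable — a pair clashes when both reach the same state with identical unread suffix — and to a fresh state only if none does.
a: 0a undefined. 0a->0: ok.
b: 0b undefined. 0b->0: no, bb/ba meet in 0. Open state 1: 0b->1.
c: 0c undefined. 0c->0: no, aacab/b meet in 1. 0c->1: ok.
ba: 1a undefined. 1a->0: no, aacab/ac meet in 1. 1a->1: ok.
bb: 1b undefined. 1b->0: ok.
bc: 1c undefined. 1c->0: no, bb/cc meet in 0. 1c->1: ok.
All examples now run through 2 states with every (state, symbol) defined. Accept strings end in {0}, Reject strings end in {1}; accept={0}.

states=2 start=0 accept={0} delta: 0a->0 0b->1 0c->1 1a->1 1b->0 1c->1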